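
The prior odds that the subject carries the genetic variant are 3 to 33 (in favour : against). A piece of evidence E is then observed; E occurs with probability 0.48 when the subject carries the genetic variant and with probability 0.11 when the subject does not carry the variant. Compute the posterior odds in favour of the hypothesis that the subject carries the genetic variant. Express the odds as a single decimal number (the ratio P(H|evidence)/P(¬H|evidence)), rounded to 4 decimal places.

Posterior odds ≈ 0.3967

Prior odds = 3/33 = 0.090909.
Likelihood ratio for E = 0.48/0.11 = 4.3636.
Posterior odds = prior odds × LR = 0.39669.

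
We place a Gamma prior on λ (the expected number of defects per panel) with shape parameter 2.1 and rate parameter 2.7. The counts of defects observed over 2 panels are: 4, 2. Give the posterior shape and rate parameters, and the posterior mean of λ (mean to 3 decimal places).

The Poisson likelihood adds the total count to the shape and the number of exposure periods to the rate. Here ∑xᵢ = 6 and n = 2, so shape 2.1→8.1 and rate 2.7→4.7.
Posterior mean = shape/rate = 8.1/4.7 = 1.723.

Posterior: Gamma(shape=8.1, rate=4.7); mean ≈ 1.723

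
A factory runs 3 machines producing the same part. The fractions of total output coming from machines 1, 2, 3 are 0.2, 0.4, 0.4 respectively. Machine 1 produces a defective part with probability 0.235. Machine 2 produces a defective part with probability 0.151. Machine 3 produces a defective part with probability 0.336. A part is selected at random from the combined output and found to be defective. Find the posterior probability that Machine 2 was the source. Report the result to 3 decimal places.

Tabulate prior·likelihood by source: [1] prior 0.2, lik 0.235, product 0.04700; [2] prior 0.4, lik 0.151, product 0.06040; [3] prior 0.4, lik 0.336, product 0.1344.
Normalizing constant = 0.24180; the posterior for Machine 2 is its product over the sum, 0.06040/0.24180 = 0.250.

Posterior probability ≈ 0.250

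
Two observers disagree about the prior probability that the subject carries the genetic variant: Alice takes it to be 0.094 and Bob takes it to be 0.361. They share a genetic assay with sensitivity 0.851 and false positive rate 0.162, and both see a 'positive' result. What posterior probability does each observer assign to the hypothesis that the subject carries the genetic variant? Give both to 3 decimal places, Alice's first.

The likelihood ratio for a 'positive' result is 0.851/0.162 = 5.2531.
Alice: prior odds 0.094/0.906 = 0.10375; posterior odds 0.54502; posterior probability 0.353.
Bob: prior odds 0.361/0.639 = 0.56495; posterior odds 2.9677; posterior probability 0.748.

Alice: 0.353; Bob: 0.748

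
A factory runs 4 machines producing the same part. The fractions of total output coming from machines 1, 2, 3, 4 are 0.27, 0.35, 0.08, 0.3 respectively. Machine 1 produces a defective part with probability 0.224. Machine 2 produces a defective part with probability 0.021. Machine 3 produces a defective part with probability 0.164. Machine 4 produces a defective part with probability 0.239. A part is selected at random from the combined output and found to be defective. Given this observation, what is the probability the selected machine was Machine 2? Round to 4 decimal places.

Posterior probability ≈ 0.0481

P(defective|M1) = 0.224; P(defective|M2) = 0.021; P(defective|M3) = 0.164; P(defective|M4) = 0.239.
Prior × likelihood for each source: 0.27·0.224=0.06048, 0.35·0.021=0.007350, 0.08·0.164=0.01312, 0.3·0.239=0.07170. Summing gives P(defective) = 0.15265.
P(Machine 2 | defective) = 0.007350 / 0.15265 = 0.0481.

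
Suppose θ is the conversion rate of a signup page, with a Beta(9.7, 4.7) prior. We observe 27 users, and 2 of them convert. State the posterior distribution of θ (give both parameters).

Posterior: Beta(11.7, 29.7)

The binomial likelihood is conjugate to the Beta prior: with 2 successes and 25 failures, the posterior is Beta(9.7+2, 4.7+25) = Beta(11.7, 29.7).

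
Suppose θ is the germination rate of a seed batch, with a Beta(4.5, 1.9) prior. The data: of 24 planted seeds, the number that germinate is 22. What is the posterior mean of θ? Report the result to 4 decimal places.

Observing 22 successes and 2 failures updates Beta(4.5, 1.9) by adding the success and failure counts to the two shape parameters: α = 4.5+22 = 26.5, β = 1.9+2 = 3.9.
E[θ | data] = 26.5/(26.5+3.9) = 0.8717.

Posterior mean ≈ 0.8717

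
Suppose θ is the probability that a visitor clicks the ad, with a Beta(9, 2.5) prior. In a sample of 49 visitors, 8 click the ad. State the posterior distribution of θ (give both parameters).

Posterior: Beta(17, 43.5)

The binomial likelihood is conjugate to the Beta prior: with 8 successes and 41 failures, the posterior is Beta(9+8, 2.5+41) = Beta(17, 43.5).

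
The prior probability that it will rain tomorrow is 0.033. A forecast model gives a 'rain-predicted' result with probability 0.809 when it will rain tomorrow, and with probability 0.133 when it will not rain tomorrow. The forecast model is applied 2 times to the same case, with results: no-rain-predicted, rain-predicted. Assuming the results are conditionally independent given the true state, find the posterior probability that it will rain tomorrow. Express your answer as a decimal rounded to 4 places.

Let H be the event that it will rain tomorrow; start with P(H) = 0.033. P('rain-predicted'|H) = 0.809, P('rain-predicted'|¬H) = 0.133.
Update on result 1 ('no-rain-predicted'): P(H) ← 0.191·0.0330 / (0.191·0.0330 + 0.867·0.9670) = 0.0063030/0.84469 = 0.0075.
Update on result 2 ('rain-predicted'): P(H) ← 0.809·0.0075 / (0.809·0.0075 + 0.133·0.9925) = 0.0060367/0.13804 = 0.0437.

Posterior P(H) ≈ 0.0437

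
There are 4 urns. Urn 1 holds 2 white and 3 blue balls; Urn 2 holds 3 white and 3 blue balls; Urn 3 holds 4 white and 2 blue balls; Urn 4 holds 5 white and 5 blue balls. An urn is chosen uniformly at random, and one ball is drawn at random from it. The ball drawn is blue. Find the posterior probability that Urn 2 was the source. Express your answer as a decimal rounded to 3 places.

Tabulate prior·likelihood by source: [1] prior 0.25, lik 0.6, product 0.1500; [2] prior 0.25, lik 0.5, product 0.1250; [3] prior 0.25, lik 0.3333, product 0.08333; [4] prior 0.25, lik 0.5, product 0.1250.
Normalizing constant = 0.48333; the posterior for Urn 2 is its product over the sum, 0.1250/0.48333 = 0.259.

Posterior probability ≈ 0.259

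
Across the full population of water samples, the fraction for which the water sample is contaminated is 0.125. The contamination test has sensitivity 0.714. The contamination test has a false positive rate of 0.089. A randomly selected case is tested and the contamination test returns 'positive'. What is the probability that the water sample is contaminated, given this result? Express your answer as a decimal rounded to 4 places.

Let H be the event that the water sample is contaminated. P(H) = 0.125, so P(¬H) = 0.875. With E the 'positive' result, P(E|H) = 0.714 and P(E|¬H) = 0.089.
P(E) = 0.714·0.125 + 0.089·0.875 = 0.089250 + 0.077875 = 0.16712.
By Bayes' theorem, P(H|E) = 0.089250 / 0.16712 = 0.5340.

P(H | E) ≈ 0.5340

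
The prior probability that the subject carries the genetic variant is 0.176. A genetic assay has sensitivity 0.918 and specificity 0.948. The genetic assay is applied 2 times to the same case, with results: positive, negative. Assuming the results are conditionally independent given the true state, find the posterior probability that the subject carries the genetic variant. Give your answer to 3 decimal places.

With H the event that the subject carries the genetic variant, the joint likelihood of the observed sequence is P(data|H) = 0.918·0.082 = 0.075276 and P(data|¬H) = 0.052·0.948 = 0.049296.
Bayes: P(H|data) = 0.176·0.075276 / (0.176·0.075276 + 0.824·0.049296) = 0.013249/0.053868 = 0.2459.

Posterior P(H) ≈ 0.246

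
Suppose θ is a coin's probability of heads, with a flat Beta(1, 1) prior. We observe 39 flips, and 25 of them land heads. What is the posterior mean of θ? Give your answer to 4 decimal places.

Posterior mean ≈ 0.6341

Observing 25 successes and 14 failures updates Beta(1, 1) by adding the success and failure counts to the two shape parameters: α = 1+25 = 26, β = 1+14 = 15.
Posterior mean = α/(α+β) = 26/41 = 0.6341.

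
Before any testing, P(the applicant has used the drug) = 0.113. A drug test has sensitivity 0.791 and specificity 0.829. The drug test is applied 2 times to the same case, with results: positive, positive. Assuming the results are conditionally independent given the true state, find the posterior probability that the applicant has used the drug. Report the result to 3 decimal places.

Posterior P(H) ≈ 0.732

Let H be the event that the applicant has used the drug; start with P(H) = 0.113. P('positive'|H) = 0.791, P('positive'|¬H) = 0.171.
Update on result 1 ('positive'): P(H) ← 0.791·0.1130 / (0.791·0.1130 + 0.171·0.8870) = 0.089383/0.24106 = 0.3708.
Update on result 2 ('positive'): P(H) ← 0.791·0.3708 / (0.791·0.3708 + 0.171·0.6292) = 0.29330/0.40089 = 0.7316.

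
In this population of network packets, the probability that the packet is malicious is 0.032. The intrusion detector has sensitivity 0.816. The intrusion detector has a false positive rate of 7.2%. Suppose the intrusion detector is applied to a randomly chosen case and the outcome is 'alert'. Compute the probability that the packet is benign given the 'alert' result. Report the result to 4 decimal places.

P(¬H | E) ≈ 0.7275

Let H be the event that the packet is malicious. P(H) = 0.032, so P(¬H) = 0.968. With E the 'alert' result, P(E|H) = 0.816 and P(E|¬H) = 0.072.
P(E) = 0.816·0.032 + 0.072·0.968 = 0.026112 + 0.069696 = 0.095808.
By Bayes' theorem, P(H|E) = 0.026112 / 0.095808 = 0.2725. Hence P(¬H|E) = 1 − 0.2725 = 0.7275.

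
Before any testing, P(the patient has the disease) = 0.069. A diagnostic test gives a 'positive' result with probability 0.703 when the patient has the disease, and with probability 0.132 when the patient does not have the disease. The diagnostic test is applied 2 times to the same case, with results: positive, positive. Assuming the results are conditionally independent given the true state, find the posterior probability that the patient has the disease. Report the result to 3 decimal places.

Let H be the event that the patient has the disease; start with P(H) = 0.069. P('positive'|H) = 0.703, P('positive'|¬H) = 0.132.
Update on result 1 ('positive'): P(H) ← 0.703·0.0690 / (0.703·0.0690 + 0.132·0.9310) = 0.048507/0.17140 = 0.2830.
Update on result 2 ('positive'): P(H) ← 0.703·0.2830 / (0.703·0.2830 + 0.132·0.7170) = 0.19895/0.29360 = 0.6776.

Posterior P(H) ≈ 0.678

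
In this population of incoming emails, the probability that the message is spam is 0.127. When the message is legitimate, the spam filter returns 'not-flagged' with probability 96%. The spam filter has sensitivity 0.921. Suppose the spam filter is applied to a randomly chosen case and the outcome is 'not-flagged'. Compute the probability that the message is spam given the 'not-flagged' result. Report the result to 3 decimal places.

P(H | E) ≈ 0.012

Write H for 'the message is spam'. Prior odds H:¬H = 0.127/0.873 = 0.14548. For the 'not-flagged' outcome, the likelihood ratio is 0.079/0.96 = 0.082292.
Posterior odds = 0.14548 × 0.082292 = 0.011971, so P(H|E) = 0.011971/(1+0.011971) = 0.012.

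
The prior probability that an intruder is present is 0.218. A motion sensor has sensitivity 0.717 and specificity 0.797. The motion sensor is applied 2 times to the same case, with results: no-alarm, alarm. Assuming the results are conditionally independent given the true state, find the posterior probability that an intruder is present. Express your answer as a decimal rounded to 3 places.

With H the event that an intruder is present, the joint likelihood of the observed sequence is P(data|H) = 0.283·0.717 = 0.20291 and P(data|¬H) = 0.797·0.203 = 0.16179.
Bayes: P(H|data) = 0.218·0.20291 / (0.218·0.20291 + 0.782·0.16179) = 0.044235/0.17076 = 0.2591.

Posterior P(H) ≈ 0.259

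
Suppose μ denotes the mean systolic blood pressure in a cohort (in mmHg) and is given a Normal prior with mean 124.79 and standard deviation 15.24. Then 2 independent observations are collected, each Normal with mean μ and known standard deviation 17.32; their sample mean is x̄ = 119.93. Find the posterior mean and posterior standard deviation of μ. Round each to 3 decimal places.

Posterior mean ≈ 121.837; posterior SD ≈ 9.547

Prior precision 1/τ₀² = 1/15.24² = 0.00430556; data precision n/σ² = 2/17.32² = 0.00666706.
Posterior precision = 0.00430556 + 0.00666706 = 0.0109726, giving posterior SD = 1/√0.0109726 = 9.547.
Posterior mean = (0.00430556·124.79 + 0.00666706·119.93) / 0.0109726 = 121.837.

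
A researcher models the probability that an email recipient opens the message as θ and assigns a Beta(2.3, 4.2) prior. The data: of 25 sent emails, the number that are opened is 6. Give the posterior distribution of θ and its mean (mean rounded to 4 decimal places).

Posterior: Beta(8.3, 23.2); mean ≈ 0.2635

Observing 6 successes and 19 failures updates Beta(2.3, 4.2) by adding the success and failure counts to the two shape parameters: α = 2.3+6 = 8.3, β = 4.2+19 = 23.2.
Posterior mean = α/(α+β) = 8.3/31.5 = 0.2635.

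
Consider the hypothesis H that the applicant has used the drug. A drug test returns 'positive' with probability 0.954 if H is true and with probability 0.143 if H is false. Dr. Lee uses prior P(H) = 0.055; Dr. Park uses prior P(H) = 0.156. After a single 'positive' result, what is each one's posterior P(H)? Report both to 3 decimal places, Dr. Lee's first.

P('+'|H) = 0.954, P('+'|¬H) = 0.143.
Dr. Lee: numerator 0.954·0.055 = 0.052470; evidence = 0.052470+0.143·0.945 = 0.18760; posterior = 0.280.
Dr. Park: numerator 0.954·0.156 = 0.14882; evidence = 0.14882+0.143·0.844 = 0.26952; posterior = 0.552.

Dr. Lee: 0.280; Dr. Park: 0.552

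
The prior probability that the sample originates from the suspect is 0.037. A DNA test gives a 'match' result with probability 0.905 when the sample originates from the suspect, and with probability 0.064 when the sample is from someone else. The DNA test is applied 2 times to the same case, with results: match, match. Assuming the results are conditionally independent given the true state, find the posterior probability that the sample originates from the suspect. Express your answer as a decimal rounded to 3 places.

With H the event that the sample originates from the suspect, the joint likelihood of the observed sequence is P(data|H) = 0.905·0.905 = 0.81903 and P(data|¬H) = 0.064·0.064 = 0.0040960.
Bayes: P(H|data) = 0.037·0.81903 / (0.037·0.81903 + 0.963·0.0040960) = 0.030304/0.034248 = 0.8848.

Posterior P(H) ≈ 0.885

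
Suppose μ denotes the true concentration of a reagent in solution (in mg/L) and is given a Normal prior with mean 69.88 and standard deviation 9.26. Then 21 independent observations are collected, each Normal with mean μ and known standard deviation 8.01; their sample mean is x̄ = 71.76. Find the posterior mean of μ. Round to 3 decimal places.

Posterior mean ≈ 71.695

With known σ, the Normal prior is conjugate. Weight on the data is w = (n/σ²)/(n/σ² + 1/τ₀²) = 0.327306/(0.327306+0.0116621) = 0.96560.
Posterior mean = w·x̄ + (1−w)·μ₀ = 0.96560·71.76 + 0.034405·69.88 = 71.695.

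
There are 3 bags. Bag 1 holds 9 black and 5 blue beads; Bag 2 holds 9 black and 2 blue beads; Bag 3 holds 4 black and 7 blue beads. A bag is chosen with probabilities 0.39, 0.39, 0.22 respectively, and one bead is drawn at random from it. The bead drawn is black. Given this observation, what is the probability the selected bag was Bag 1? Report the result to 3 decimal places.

Posterior probability ≈ 0.386

P(black|Bag 1) = 0.6429; P(black|Bag 2) = 0.8182; P(black|Bag 3) = 0.3636.
Prior × likelihood for each source: 0.39·0.6429=0.2507, 0.39·0.8182=0.3191, 0.22·0.3636=0.08000. Summing gives P(black) = 0.64981.
P(Bag 1 | black) = 0.2507 / 0.64981 = 0.386.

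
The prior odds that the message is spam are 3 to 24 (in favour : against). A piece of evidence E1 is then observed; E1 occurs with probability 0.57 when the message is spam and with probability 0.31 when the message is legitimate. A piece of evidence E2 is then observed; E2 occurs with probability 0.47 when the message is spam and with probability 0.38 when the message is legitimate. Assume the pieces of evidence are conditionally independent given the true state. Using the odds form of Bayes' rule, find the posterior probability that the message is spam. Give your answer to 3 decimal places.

Prior odds = 3/24 = 0.12500. In log-odds, ln(0.12500) = -2.0794.
Add log likelihood ratios: ln(1.8387) + ln(1.2368) = 0.82163.
Posterior log-odds = -1.2578, so posterior odds = exp(-1.2578) = 0.28427. Converting, P(H|E) = 0.28427/1.2843 = 0.221.

Posterior probability ≈ 0.221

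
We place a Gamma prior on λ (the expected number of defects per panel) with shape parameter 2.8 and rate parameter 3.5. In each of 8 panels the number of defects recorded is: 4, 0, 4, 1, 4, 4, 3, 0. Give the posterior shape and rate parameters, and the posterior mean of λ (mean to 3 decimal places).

Posterior: Gamma(shape=22.8, rate=11.5); mean ≈ 1.983

Total count ∑xᵢ = 20 over n = 8 panels.
Gamma is conjugate to the Poisson likelihood: posterior is Gamma(shape = 2.8+20 = 22.8, rate = 3.5+8 = 11.5).
Posterior mean = shape/rate = 22.8/11.5 = 1.983.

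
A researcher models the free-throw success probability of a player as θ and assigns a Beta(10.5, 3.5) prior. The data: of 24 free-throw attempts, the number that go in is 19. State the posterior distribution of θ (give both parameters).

The binomial likelihood is conjugate to the Beta prior: with 19 successes and 5 failures, the posterior is Beta(10.5+19, 3.5+5) = Beta(29.5, 8.5).

Posterior: Beta(29.5, 8.5)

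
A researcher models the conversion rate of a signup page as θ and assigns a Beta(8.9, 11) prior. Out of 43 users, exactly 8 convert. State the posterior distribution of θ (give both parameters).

Observing 8 successes and 35 failures updates Beta(8.9, 11) by adding the success and failure counts to the two shape parameters: α = 8.9+8 = 16.9, β = 11+35 = 46.

Posterior: Beta(16.9, 46)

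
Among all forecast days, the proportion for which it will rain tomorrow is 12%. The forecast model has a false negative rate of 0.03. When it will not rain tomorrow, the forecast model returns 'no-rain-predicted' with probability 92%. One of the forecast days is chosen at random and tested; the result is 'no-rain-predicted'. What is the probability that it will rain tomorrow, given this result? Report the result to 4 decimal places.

Let H be the event that it will rain tomorrow. P(H) = 0.12, so P(¬H) = 0.88. With E the 'no-rain-predicted' result, P(E|H) = 0.03 and P(E|¬H) = 0.92.
P(E) = 0.03·0.12 + 0.92·0.88 = 0.0036000 + 0.80960 = 0.81320.
By Bayes' theorem, P(H|E) = 0.0036000 / 0.81320 = 0.0044.

P(H | E) ≈ 0.0044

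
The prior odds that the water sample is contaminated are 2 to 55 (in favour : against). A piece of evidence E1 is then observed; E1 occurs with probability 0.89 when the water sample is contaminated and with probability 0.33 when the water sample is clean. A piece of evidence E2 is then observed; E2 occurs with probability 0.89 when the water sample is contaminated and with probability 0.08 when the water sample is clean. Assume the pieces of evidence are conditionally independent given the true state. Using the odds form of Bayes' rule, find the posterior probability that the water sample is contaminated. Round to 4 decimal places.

Prior odds = 2/55 = 0.036364.
Likelihood ratio for E1 = 0.89/0.33 = 2.6970.
Likelihood ratio for E2 = 0.89/0.08 = 11.125.
Posterior odds = prior odds × LR₁ × LR₂ = 1.0910.
Posterior probability = odds/(1+odds) = 1.0910/2.0910 = 0.5218.

Posterior probability ≈ 0.5218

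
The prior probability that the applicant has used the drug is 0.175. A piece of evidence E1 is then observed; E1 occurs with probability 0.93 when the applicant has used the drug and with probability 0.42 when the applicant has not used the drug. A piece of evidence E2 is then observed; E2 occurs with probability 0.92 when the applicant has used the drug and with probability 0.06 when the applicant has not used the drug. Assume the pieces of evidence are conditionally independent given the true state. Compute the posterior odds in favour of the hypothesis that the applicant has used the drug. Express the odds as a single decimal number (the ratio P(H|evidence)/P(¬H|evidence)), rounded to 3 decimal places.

Prior odds = 0.175/(1−0.175) = 0.21212.
Likelihood ratio for E1 = 0.93/0.42 = 2.2143.
Likelihood ratio for E2 = 0.92/0.06 = 15.333.
Posterior odds = prior odds × LR₁ × LR₂ = 7.2020.

Posterior odds ≈ 7.202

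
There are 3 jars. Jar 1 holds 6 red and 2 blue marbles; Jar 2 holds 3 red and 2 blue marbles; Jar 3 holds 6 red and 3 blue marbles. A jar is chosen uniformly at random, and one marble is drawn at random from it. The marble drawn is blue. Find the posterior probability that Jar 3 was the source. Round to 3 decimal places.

Posterior probability ≈ 0.339

P(blue|Jar 1) = 0.25; P(blue|Jar 2) = 0.4; P(blue|Jar 3) = 0.3333.
Prior × likelihood for each source: 0.333333·0.25=0.08333, 0.333333·0.4=0.1333, 0.333333·0.3333=0.1111. Summing gives P(blue) = 0.32778.
P(Jar 3 | blue) = 0.1111 / 0.32778 = 0.339.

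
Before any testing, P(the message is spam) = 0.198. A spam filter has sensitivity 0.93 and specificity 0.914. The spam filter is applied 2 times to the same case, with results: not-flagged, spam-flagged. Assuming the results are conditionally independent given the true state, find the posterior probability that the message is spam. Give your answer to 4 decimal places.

Let H be the event that the message is spam; start with P(H) = 0.198. P('spam-flagged'|H) = 0.93, P('spam-flagged'|¬H) = 0.086.
Update on result 1 ('not-flagged'): P(H) ← 0.07·0.1980 / (0.07·0.1980 + 0.914·0.8020) = 0.013860/0.74689 = 0.0186.
Update on result 2 ('spam-flagged'): P(H) ← 0.93·0.0186 / (0.93·0.0186 + 0.086·0.9814) = 0.017258/0.10166 = 0.1698.

Posterior P(H) ≈ 0.1698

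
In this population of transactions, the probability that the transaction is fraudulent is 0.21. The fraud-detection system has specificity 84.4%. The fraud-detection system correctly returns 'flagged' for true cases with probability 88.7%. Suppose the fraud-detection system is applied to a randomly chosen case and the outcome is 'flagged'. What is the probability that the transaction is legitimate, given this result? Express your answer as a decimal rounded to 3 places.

Write H for 'the transaction is fraudulent'. Prior odds H:¬H = 0.21/0.79 = 0.26582. For the 'flagged' outcome, the likelihood ratio is 0.887/0.156 = 5.6859.
Posterior odds = 0.26582 × 5.6859 = 1.5114, so P(H|E) = 1.5114/(1+1.5114) = 0.602. Then P(¬H|E) = 1 − 0.602 = 0.398.

P(¬H | E) ≈ 0.398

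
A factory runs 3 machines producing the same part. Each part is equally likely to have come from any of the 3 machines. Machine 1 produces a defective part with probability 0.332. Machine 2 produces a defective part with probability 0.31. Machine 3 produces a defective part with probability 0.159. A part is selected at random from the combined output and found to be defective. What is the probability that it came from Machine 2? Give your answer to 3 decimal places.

Posterior probability ≈ 0.387

Tabulate prior·likelihood by source: [1] prior 0.333333, lik 0.332, product 0.1107; [2] prior 0.333333, lik 0.31, product 0.1033; [3] prior 0.333333, lik 0.159, product 0.05300.
Normalizing constant = 0.26700; the posterior for Machine 2 is its product over the sum, 0.1033/0.26700 = 0.387.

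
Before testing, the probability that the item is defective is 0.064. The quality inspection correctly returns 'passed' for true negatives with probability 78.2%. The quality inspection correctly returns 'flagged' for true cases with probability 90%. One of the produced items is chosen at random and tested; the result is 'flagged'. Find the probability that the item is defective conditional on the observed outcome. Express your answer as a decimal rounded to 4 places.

Write H for 'the item is defective'. Prior odds H:¬H = 0.064/0.936 = 0.068376. For the 'flagged' outcome, the likelihood ratio is 0.9/0.218 = 4.1284.
Posterior odds = 0.068376 × 4.1284 = 0.28229, so P(H|E) = 0.28229/(1+0.28229) = 0.2201.

P(H | E) ≈ 0.2201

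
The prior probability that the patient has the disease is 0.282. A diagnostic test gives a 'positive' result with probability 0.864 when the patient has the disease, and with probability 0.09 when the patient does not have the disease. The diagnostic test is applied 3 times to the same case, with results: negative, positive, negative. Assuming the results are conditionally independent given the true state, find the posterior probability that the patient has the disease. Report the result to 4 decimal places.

Posterior P(H) ≈ 0.0777

With H the event that the patient has the disease, the joint likelihood of the observed sequence is P(data|H) = 0.136·0.864·0.136 = 0.015981 and P(data|¬H) = 0.91·0.09·0.91 = 0.074529.
Bayes: P(H|data) = 0.282·0.015981 / (0.282·0.015981 + 0.718·0.074529) = 0.0045065/0.058018 = 0.0777.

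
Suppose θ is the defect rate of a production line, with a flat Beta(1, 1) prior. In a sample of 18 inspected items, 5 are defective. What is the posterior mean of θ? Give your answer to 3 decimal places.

Posterior mean ≈ 0.300

The binomial likelihood is conjugate to the Beta prior: with 5 successes and 13 failures, the posterior is Beta(1+5, 1+13) = Beta(6, 14).
E[θ | data] = 6/(6+14) = 0.300.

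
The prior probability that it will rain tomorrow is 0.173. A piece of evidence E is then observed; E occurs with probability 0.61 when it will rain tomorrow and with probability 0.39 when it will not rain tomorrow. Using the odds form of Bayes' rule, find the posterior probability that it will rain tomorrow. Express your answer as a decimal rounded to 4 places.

Posterior probability ≈ 0.2465

Prior odds = 0.173/(1−0.173) = 0.20919.
Likelihood ratio for E = 0.61/0.39 = 1.5641.
Posterior odds = prior odds × LR = 0.32719.
Posterior probability = odds/(1+odds) = 0.32719/1.3272 = 0.2465.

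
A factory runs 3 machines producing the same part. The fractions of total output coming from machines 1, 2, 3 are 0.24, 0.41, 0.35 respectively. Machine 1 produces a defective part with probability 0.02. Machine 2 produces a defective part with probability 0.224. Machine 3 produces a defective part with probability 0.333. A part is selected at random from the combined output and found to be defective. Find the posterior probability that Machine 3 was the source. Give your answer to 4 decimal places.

Posterior probability ≈ 0.5467

P(defective|M1) = 0.02; P(defective|M2) = 0.224; P(defective|M3) = 0.333.
Prior × likelihood for each source: 0.24·0.02=0.004800, 0.41·0.224=0.09184, 0.35·0.333=0.1166. Summing gives P(defective) = 0.21319.
P(Machine 3 | defective) = 0.1166 / 0.21319 = 0.5467.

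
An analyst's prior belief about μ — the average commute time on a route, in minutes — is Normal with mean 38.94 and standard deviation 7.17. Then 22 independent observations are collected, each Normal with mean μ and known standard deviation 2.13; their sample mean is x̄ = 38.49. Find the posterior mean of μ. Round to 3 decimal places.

Posterior mean ≈ 38.492

With known σ, the Normal prior is conjugate. Weight on the data is w = (n/σ²)/(n/σ² + 1/τ₀²) = 4.84913/(4.84913+0.0194519) = 0.99600.
Posterior mean = w·x̄ + (1−w)·μ₀ = 0.99600·38.49 + 0.0039954·38.94 = 38.492.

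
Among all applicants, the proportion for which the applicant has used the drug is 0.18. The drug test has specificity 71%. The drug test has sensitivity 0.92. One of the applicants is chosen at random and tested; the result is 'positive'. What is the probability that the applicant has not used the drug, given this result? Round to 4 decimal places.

Write H for 'the applicant has used the drug'. Prior odds H:¬H = 0.18/0.82 = 0.21951. For the 'positive' outcome, the likelihood ratio is 0.92/0.29 = 3.1724.
Posterior odds = 0.21951 × 3.1724 = 0.69638, so P(H|E) = 0.69638/(1+0.69638) = 0.4105. Then P(¬H|E) = 1 − 0.4105 = 0.5895.

P(¬H | E) ≈ 0.5895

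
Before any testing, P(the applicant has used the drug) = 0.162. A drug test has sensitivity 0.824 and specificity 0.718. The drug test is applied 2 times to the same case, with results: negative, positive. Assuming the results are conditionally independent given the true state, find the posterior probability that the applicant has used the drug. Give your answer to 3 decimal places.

Posterior P(H) ≈ 0.122

With H the event that the applicant has used the drug, the joint likelihood of the observed sequence is P(data|H) = 0.176·0.824 = 0.14502 and P(data|¬H) = 0.718·0.282 = 0.20248.
Bayes: P(H|data) = 0.162·0.14502 / (0.162·0.14502 + 0.838·0.20248) = 0.023494/0.19317 = 0.1216.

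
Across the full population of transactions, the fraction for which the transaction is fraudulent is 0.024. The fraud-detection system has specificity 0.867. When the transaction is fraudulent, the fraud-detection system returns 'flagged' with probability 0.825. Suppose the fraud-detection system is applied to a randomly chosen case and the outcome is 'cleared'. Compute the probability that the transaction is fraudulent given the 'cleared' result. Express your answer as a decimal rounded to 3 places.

P(H | E) ≈ 0.005

Write H for 'the transaction is fraudulent'. Prior odds H:¬H = 0.024/0.976 = 0.024590. For the 'cleared' outcome, the likelihood ratio is 0.175/0.867 = 0.20185.
Posterior odds = 0.024590 × 0.20185 = 0.0049634, so P(H|E) = 0.0049634/(1+0.0049634) = 0.005.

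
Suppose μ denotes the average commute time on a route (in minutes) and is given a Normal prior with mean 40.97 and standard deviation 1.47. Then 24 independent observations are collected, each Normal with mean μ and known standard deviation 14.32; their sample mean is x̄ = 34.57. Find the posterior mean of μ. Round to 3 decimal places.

Prior precision 1/τ₀² = 1/1.47² = 0.462770; data precision n/σ² = 24/14.32² = 0.117038.
Posterior precision = 0.462770 + 0.117038 = 0.579808.
Posterior mean = (0.462770·40.97 + 0.117038·34.57) / 0.579808 = 39.678.

Posterior mean ≈ 39.678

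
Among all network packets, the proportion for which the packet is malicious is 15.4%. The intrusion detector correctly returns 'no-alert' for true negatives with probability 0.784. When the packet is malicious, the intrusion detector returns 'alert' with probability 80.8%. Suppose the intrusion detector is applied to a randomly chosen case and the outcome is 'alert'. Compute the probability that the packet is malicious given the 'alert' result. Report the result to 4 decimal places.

Write H for 'the packet is malicious'. Prior odds H:¬H = 0.154/0.846 = 0.18203. For the 'alert' outcome, the likelihood ratio is 0.808/0.216 = 3.7407.
Posterior odds = 0.18203 × 3.7407 = 0.68094, so P(H|E) = 0.68094/(1+0.68094) = 0.4051.

P(H | E) ≈ 0.4051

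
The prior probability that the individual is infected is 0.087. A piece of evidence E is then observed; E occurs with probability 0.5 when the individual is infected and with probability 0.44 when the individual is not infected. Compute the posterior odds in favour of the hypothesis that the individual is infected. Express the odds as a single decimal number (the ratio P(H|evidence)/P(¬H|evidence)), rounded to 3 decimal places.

Prior odds = 0.087/(1−0.087) = 0.095290. In log-odds, ln(0.095290) = -2.3508.
Add log likelihood ratio: ln(1.1364) = 0.12783.
Posterior log-odds = -2.2230, so posterior odds = exp(-2.2230) = 0.10828.

Posterior odds ≈ 0.108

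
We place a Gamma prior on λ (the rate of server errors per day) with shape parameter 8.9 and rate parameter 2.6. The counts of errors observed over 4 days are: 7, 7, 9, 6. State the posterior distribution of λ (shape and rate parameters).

Posterior: Gamma(shape=37.9, rate=6.6)

The Poisson likelihood adds the total count to the shape and the number of exposure periods to the rate. Here ∑xᵢ = 29 and n = 4, so shape 8.9→37.9 and rate 2.6→6.6.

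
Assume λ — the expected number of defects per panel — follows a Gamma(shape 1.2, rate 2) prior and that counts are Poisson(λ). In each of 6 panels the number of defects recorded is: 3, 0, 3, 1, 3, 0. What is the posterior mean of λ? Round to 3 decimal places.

The Poisson likelihood adds the total count to the shape and the number of exposure periods to the rate. Here ∑xᵢ = 10 and n = 6, so shape 1.2→11.2 and rate 2→8.
Posterior mean = shape/rate = 11.2/8 = 1.400.

Posterior mean ≈ 1.400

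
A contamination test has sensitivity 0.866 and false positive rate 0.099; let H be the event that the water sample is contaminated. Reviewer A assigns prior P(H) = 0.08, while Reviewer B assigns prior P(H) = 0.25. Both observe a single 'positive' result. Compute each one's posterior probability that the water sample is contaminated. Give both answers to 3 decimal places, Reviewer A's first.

The likelihood ratio for a 'positive' result is 0.866/0.099 = 8.7475.
Reviewer A: prior odds 0.08/0.92 = 0.086957; posterior odds 0.76065; posterior probability 0.432.
Reviewer B: prior odds 0.25/0.75 = 0.33333; posterior odds 2.9158; posterior probability 0.745.

Reviewer A: 0.432; Reviewer B: 0.745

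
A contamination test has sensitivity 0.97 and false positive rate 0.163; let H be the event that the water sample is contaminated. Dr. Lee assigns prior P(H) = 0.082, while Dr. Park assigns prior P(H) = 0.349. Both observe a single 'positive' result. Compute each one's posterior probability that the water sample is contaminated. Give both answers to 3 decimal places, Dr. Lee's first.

The likelihood ratio for a 'positive' result is 0.97/0.163 = 5.9509.
Dr. Lee: prior odds 0.082/0.918 = 0.089325; posterior odds 0.53156; posterior probability 0.347.
Dr. Park: prior odds 0.349/0.651 = 0.53610; posterior odds 3.1903; posterior probability 0.761.

Dr. Lee: 0.347; Dr. Park: 0.761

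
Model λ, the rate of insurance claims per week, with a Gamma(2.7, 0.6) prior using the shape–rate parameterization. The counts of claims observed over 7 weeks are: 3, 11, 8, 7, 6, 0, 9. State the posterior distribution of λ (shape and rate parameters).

Total count ∑xᵢ = 44 over n = 7 weeks.
Gamma is conjugate to the Poisson likelihood: posterior is Gamma(shape = 2.7+44 = 46.7, rate = 0.6+7 = 7.6).

Posterior: Gamma(shape=46.7, rate=7.6)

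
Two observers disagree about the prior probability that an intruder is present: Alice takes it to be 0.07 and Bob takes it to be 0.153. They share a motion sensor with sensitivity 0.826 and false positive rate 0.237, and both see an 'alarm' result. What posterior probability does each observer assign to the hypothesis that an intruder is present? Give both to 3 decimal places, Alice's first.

Alice: 0.208; Bob: 0.386

P('+'|H) = 0.826, P('+'|¬H) = 0.237.
Alice: numerator 0.826·0.07 = 0.057820; evidence = 0.057820+0.237·0.93 = 0.27823; posterior = 0.208.
Bob: numerator 0.826·0.153 = 0.12638; evidence = 0.12638+0.237·0.847 = 0.32712; posterior = 0.386.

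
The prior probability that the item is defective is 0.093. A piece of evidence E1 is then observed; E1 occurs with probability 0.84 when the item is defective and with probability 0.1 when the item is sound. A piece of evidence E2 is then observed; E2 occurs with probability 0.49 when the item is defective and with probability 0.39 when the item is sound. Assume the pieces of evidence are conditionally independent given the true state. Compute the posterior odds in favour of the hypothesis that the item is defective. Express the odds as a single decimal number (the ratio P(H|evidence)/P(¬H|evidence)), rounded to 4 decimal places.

Posterior odds ≈ 1.0821

Prior odds = 0.093/(1−0.093) = 0.10254.
Likelihood ratio for E1 = 0.84/0.1 = 8.4000.
Likelihood ratio for E2 = 0.49/0.39 = 1.2564.
Posterior odds = prior odds × LR₁ × LR₂ = 1.0821.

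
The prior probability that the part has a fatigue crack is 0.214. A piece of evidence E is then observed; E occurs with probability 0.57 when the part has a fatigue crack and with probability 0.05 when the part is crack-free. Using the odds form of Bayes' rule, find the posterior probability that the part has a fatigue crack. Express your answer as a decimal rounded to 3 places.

Posterior probability ≈ 0.756

Prior odds = 0.214/(1−0.214) = 0.27226.
Likelihood ratio for E = 0.57/0.05 = 11.400.
Posterior odds = prior odds × LR = 3.1038.
Posterior probability = odds/(1+odds) = 3.1038/4.1038 = 0.756.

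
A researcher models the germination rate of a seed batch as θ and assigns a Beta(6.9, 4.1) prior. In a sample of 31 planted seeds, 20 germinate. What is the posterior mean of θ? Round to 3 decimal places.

Observing 20 successes and 11 failures updates Beta(6.9, 4.1) by adding the success and failure counts to the two shape parameters: α = 6.9+20 = 26.9, β = 4.1+11 = 15.1.
Posterior mean = α/(α+β) = 26.9/42 = 0.640.

Posterior mean ≈ 0.640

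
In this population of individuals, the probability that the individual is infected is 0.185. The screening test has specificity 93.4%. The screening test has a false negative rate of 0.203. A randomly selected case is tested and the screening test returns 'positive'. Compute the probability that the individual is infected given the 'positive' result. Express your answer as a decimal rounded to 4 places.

P(H | E) ≈ 0.7327

Write H for 'the individual is infected'. Prior odds H:¬H = 0.185/0.815 = 0.22699. For the 'positive' outcome, the likelihood ratio is 0.797/0.066 = 12.076.
Posterior odds = 0.22699 × 12.076 = 2.7411, so P(H|E) = 2.7411/(1+2.7411) = 0.7327.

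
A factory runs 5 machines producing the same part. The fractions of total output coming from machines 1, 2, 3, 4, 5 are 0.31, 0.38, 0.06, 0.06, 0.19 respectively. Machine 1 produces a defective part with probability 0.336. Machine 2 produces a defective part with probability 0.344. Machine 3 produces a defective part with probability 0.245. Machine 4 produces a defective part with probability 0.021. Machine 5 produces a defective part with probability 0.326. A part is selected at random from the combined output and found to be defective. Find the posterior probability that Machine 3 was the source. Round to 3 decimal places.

Tabulate prior·likelihood by source: [1] prior 0.31, lik 0.336, product 0.1042; [2] prior 0.38, lik 0.344, product 0.1307; [3] prior 0.06, lik 0.245, product 0.01470; [4] prior 0.06, lik 0.021, product 0.001260; [5] prior 0.19, lik 0.326, product 0.06194.
Normalizing constant = 0.31278; the posterior for Machine 3 is its product over the sum, 0.01470/0.31278 = 0.047.

Posterior probability ≈ 0.047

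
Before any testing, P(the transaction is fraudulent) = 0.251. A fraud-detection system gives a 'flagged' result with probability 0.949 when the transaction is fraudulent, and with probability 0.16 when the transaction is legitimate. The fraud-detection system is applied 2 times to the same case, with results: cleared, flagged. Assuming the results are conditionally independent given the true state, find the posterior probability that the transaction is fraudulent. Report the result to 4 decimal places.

Posterior P(H) ≈ 0.1077

Let H be the event that the transaction is fraudulent; start with P(H) = 0.251. P('flagged'|H) = 0.949, P('flagged'|¬H) = 0.16.
Update on result 1 ('cleared'): P(H) ← 0.051·0.2510 / (0.051·0.2510 + 0.84·0.7490) = 0.012801/0.64196 = 0.0199.
Update on result 2 ('flagged'): P(H) ← 0.949·0.0199 / (0.949·0.0199 + 0.16·0.9801) = 0.018924/0.17573 = 0.1077.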